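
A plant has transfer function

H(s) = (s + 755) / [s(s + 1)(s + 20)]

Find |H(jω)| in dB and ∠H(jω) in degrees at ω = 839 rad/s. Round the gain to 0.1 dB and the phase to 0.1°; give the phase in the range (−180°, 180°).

-114.4 dB, 139.5°

At s = jω = j839:
zero (s+755): 755 + j839 → |·| = √(755²+839²) = √1273946 ≈ 1128.7, ∠ = arctan(839/755) ≈ 48.02°
pole (s+1): 1 + j839 → |·| = √(1²+839²) = √703922 ≈ 839, ∠ = arctan(839/1) ≈ 89.93°
pole (s+20): 20 + j839 → |·| = √(20²+839²) = √704321 ≈ 839.24, ∠ = arctan(839/20) ≈ 88.63°
pole at origin: |s| = 839, ∠ = 90.00° (in denominator)
|H| = 1 · 1128.7 / 5.9076e+08 ≈ 1.9106e-06
Gain = 20 log₁₀(1.9106e-06) ≈ -114.38 dB
∠H = 48.02° − 268.56° = -220.54° ≡ 139.46° (principal value)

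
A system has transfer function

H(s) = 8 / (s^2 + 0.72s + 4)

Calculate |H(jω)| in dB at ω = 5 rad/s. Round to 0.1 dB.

-8.5 dB

At s = jω = j5:
quadratic: (j5)² + 0.72·j5 + 4 = -21 + j3.6 → |·| ≈ 21.306, ∠ ≈ 170.27°
|H| = 8 / 21.306 ≈ 0.37548
Gain = 20 log₁₀(0.37548) ≈ -8.51 dB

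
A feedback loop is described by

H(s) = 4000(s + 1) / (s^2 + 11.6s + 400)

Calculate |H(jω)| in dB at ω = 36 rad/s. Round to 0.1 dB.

43.3 dB

At s = jω = j36:
zero (s+1): 1 + j36 → |·| = √(1²+36²) = √1297 ≈ 36.014, ∠ = arctan(36/1) ≈ 88.41°
quadratic: (j36)² + 11.6·j36 + 400 = -896 + j417.6 → |·| ≈ 988.54, ∠ ≈ 155.01°
|H| = 4000 · 36.014 / 988.54 ≈ 145.73
Gain = 20 log₁₀(145.73) ≈ 43.27 dB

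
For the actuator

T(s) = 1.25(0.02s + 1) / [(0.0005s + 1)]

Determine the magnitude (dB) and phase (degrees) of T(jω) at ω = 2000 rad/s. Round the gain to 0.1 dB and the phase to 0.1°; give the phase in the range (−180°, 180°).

31.0 dB, 43.6°

At ω = 2000 rad/s:
zero (1 + j2000·0.02) = 1 + j40 → |·| ≈ 40.012, ∠ ≈ 88.57°
pole (1 + j2000·0.0005) = 1 + j1 → |·| ≈ 1.4142, ∠ ≈ 45.00°
|T| = 1.25 · 40.012 / (1.4142) ≈ 35.366
Gain = 20 log₁₀(35.366) ≈ 30.97 dB
∠T = (88.57°) − (45.00°) = 43.57°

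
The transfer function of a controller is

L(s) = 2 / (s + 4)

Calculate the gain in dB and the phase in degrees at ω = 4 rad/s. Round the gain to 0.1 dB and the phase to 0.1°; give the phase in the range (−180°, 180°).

-9.0 dB, -45.0°

At s = jω = j4:
pole (s+4): 4 + j4 → |·| = √(4²+4²) = √32 ≈ 5.6569, ∠ = arctan(4/4) ≈ 45.00°
|L| = 2 / 5.6569 ≈ 0.35355
Gain = 20 log₁₀(0.35355) ≈ -9.03 dB
∠L = 0.00° − 45.00° = -45.00°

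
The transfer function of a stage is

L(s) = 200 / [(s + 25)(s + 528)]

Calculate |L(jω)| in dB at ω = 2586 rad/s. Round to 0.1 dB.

At s = jω = j2586:
pole (s+25): 25 + j2586 → |·| = √(25²+2586²) = √6688021 ≈ 2586.1, ∠ = arctan(2586/25) ≈ 89.45°
pole (s+528): 528 + j2586 → |·| = √(528²+2586²) = √6966180 ≈ 2639.4, ∠ = arctan(2586/528) ≈ 78.46°
|L| = 200 / 6.8258e+06 ≈ 2.9301e-05
Gain = 20 log₁₀(2.9301e-05) ≈ -90.66 dB

-90.7 dB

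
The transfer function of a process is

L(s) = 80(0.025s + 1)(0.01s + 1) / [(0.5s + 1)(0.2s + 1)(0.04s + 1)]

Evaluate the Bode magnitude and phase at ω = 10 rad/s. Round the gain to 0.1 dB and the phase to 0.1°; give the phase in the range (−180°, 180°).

At ω = 10 rad/s:
zero (1 + j10·0.025) = 1 + j0.25 → |·| ≈ 1.0308, ∠ ≈ 14.04°
zero (1 + j10·0.01) = 1 + j0.1 → |·| ≈ 1.005, ∠ ≈ 5.71°
pole (1 + j10·0.5) = 1 + j5 → |·| ≈ 5.099, ∠ ≈ 78.69°
pole (1 + j10·0.2) = 1 + j2 → |·| ≈ 2.2361, ∠ ≈ 63.43°
pole (1 + j10·0.04) = 1 + j0.4 → |·| ≈ 1.077, ∠ ≈ 21.80°
|L| = 80 · 1.0308 · 1.005 / (5.099 · 2.2361 · 1.077) ≈ 6.749
Gain = 20 log₁₀(6.749) ≈ 16.58 dB
∠L = (14.04° + 5.71°) − (78.69° + 63.43° + 21.80°) = -144.17°

16.6 dB, -144.2°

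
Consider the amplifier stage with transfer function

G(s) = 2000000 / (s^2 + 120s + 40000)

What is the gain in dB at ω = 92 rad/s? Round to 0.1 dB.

At s = jω = j92:
quadratic: (j92)² + 120·j92 + 40000 = 31536 + j11040 → |·| ≈ 33413, ∠ ≈ 19.29°
|G| = 2000000 / 33413 ≈ 59.857
Gain = 20 log₁₀(59.857) ≈ 35.54 dB

35.5 dB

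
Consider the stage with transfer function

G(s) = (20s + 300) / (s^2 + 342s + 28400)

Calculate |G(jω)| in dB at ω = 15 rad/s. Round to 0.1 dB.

Substitute s = j15:
Numerator: 20(j15) + 300 = 300 + j300
Denominator: (j15)^2 + 342(j15) + 28400 = 28175 + j5130
|N| = √(300² + 300²) ≈ 424.26, ∠N ≈ 45.00°
|D| = √(28175² + 5130²) ≈ 28638, ∠D ≈ 10.32°
|G| = 424.26 / 28638 ≈ 0.014815
Gain = 20 log₁₀(0.014815) ≈ -36.59 dB

-36.6 dB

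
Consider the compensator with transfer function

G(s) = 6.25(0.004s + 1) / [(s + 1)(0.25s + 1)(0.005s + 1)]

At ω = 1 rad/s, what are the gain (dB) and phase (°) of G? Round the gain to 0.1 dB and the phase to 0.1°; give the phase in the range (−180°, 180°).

At ω = 1 rad/s:
zero (1 + j1·0.004) = 1 + j0.004 → |·| ≈ 1, ∠ ≈ 0.23°
pole (1 + j1·1) = 1 + j1 → |·| ≈ 1.4142, ∠ ≈ 45.00°
pole (1 + j1·0.25) = 1 + j0.25 → |·| ≈ 1.0308, ∠ ≈ 14.04°
pole (1 + j1·0.005) = 1 + j0.005 → |·| ≈ 1, ∠ ≈ 0.29°
|G| = 6.25 · 1 / (1.4142 · 1.0308 · 1) ≈ 4.2874
Gain = 20 log₁₀(4.2874) ≈ 12.64 dB
∠G = (0.23°) − (45.00° + 14.04° + 0.29°) = -59.10°

12.6 dB, -59.1°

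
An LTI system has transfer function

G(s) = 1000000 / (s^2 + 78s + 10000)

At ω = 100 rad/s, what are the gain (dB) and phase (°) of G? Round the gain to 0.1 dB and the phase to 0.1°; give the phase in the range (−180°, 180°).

At s = jω = j100:
quadratic: (j100)² + 78·j100 + 10000 = 0 + j7800 → |·| ≈ 7800, ∠ ≈ 90.00°
|G| = 1000000 / 7800 ≈ 128.21
Gain = 20 log₁₀(128.21) ≈ 42.16 dB
∠G = 0.00° − 90.00° = -90.00°

42.2 dB, -90.0°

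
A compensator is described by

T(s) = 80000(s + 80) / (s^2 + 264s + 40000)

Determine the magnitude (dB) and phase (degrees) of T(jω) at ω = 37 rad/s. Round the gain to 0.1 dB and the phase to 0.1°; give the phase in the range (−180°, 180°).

At s = jω = j37:
zero (s+80): 80 + j37 → |·| = √(80²+37²) = √7769 ≈ 88.142, ∠ = arctan(37/80) ≈ 24.82°
quadratic: (j37)² + 264·j37 + 40000 = 38631 + j9768 → |·| ≈ 39847, ∠ ≈ 14.19°
|T| = 80000 · 88.142 / 39847 ≈ 176.96
Gain = 20 log₁₀(176.96) ≈ 44.96 dB
∠T = 24.82° − 14.19° = 10.63°

45.0 dB, 10.6°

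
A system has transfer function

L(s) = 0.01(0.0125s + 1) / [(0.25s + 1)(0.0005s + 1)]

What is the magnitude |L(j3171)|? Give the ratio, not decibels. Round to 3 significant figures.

0.000267

At ω = 3171 rad/s:
zero (1 + j3171·0.0125) = 1 + j39.6375 → |·| ≈ 39.65, ∠ ≈ 88.55°
pole (1 + j3171·0.25) = 1 + j792.75 → |·| ≈ 792.75, ∠ ≈ 89.93°
pole (1 + j3171·0.0005) = 1 + j1.5855 → |·| ≈ 1.8745, ∠ ≈ 57.76°
|L| = 0.01 · 39.65 / (792.75 · 1.8745) ≈ 0.00026682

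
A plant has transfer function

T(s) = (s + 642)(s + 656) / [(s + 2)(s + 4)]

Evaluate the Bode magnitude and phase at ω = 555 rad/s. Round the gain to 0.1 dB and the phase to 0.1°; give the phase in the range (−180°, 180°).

At s = jω = j555:
zero (s+642): 642 + j555 → |·| = √(642²+555²) = √720189 ≈ 848.64, ∠ = arctan(555/642) ≈ 40.84°
zero (s+656): 656 + j555 → |·| = √(656²+555²) = √738361 ≈ 859.28, ∠ = arctan(555/656) ≈ 40.23°
pole (s+2): 2 + j555 → |·| = √(2²+555²) = √308029 ≈ 555, ∠ = arctan(555/2) ≈ 89.79°
pole (s+4): 4 + j555 → |·| = √(4²+555²) = √308041 ≈ 555.01, ∠ = arctan(555/4) ≈ 89.59°
|T| = 1 · 7.2922e+05 / 3.0803e+05 ≈ 2.3674
Gain = 20 log₁₀(2.3674) ≈ 7.49 dB
∠T = 81.07° − 179.38° = -98.31°

7.5 dB, -98.3°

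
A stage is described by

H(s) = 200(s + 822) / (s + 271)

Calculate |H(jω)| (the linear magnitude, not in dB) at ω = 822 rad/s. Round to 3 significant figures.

269

At s = jω = j822:
zero (s+822): 822 + j822 → |·| = √(822²+822²) = √1351368 ≈ 1162.5, ∠ = arctan(822/822) ≈ 45.00°
pole (s+271): 271 + j822 → |·| = √(271²+822²) = √749125 ≈ 865.52, ∠ = arctan(822/271) ≈ 71.75°
|H| = 200 · 1162.5 / 865.52 ≈ 268.62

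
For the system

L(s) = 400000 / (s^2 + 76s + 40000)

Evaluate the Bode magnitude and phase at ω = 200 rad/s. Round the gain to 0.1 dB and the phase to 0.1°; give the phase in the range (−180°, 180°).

28.4 dB, -90.0°

At s = jω = j200:
quadratic: (j200)² + 76·j200 + 40000 = 0 + j15200 → |·| ≈ 15200, ∠ ≈ 90.00°
|L| = 400000 / 15200 ≈ 26.316
Gain = 20 log₁₀(26.316) ≈ 28.40 dB
∠L = 0.00° − 90.00° = -90.00°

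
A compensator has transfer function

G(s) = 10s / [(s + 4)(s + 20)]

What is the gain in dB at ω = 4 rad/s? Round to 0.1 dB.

-9.2 dB

At s = jω = j4:
zero at origin: s = j4 → |·| = 4, ∠ = 90.00°
pole (s+4): 4 + j4 → |·| = √(4²+4²) = √32 ≈ 5.6569, ∠ = arctan(4/4) ≈ 45.00°
pole (s+20): 20 + j4 → |·| = √(20²+4²) = √416 ≈ 20.396, ∠ = arctan(4/20) ≈ 11.31°
|G| = 10 · 4 / 115.38 ≈ 0.34668
Gain = 20 log₁₀(0.34668) ≈ -9.20 dB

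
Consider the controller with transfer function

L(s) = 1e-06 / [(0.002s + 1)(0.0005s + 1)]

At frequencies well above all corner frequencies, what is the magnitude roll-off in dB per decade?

-40 dB/decade

Each pole contributes −20 dB/decade at high frequency; each zero contributes +20 dB/decade.
Net: 0 zero(s) − 2 pole(s) → -40 dB/decade.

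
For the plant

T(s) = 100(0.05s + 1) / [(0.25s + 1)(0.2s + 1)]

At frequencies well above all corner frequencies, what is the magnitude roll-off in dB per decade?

-20 dB/decade

Each pole contributes −20 dB/decade at high frequency; each zero contributes +20 dB/decade.
Net: 1 zero(s) − 2 pole(s) → -20 dB/decade.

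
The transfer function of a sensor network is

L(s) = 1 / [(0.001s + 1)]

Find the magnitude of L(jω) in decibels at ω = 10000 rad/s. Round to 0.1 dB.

At ω = 10000 rad/s:
pole (1 + j10000·0.001) = 1 + j10 → |·| ≈ 10.05, ∠ ≈ 84.29°
|L| = 1 · 1 / (10.05) ≈ 0.099502
Gain = 20 log₁₀(0.099502) ≈ -20.04 dB

-20.0 dB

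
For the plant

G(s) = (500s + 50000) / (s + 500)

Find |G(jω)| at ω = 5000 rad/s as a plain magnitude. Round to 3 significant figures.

498

Substitute s = j5000:
Numerator: 500(j5000) + 50000 = 50000 + j2500000
Denominator: (j5000) + 500 = 500 + j5000
|N| = √(50000² + 2500000²) ≈ 2.5005e+06, ∠N ≈ 88.85°
|D| = √(500² + 5000²) ≈ 5024.9, ∠D ≈ 84.29°
|G| = 2.5005e+06 / 5024.9 ≈ 497.62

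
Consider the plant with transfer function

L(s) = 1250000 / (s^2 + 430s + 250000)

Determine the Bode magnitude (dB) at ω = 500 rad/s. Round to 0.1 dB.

15.3 dB

At s = jω = j500:
quadratic: (j500)² + 430·j500 + 250000 = 0 + j215000 → |·| ≈ 2.15e+05, ∠ ≈ 90.00°
|L| = 1250000 / 2.15e+05 ≈ 5.814
Gain = 20 log₁₀(5.814) ≈ 15.29 dB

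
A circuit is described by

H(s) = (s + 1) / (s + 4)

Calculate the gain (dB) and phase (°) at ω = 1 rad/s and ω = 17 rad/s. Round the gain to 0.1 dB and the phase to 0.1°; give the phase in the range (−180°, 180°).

Substitute s = j1:
Numerator: (j1) + 1 = 1 + j1
Denominator: (j1) + 4 = 4 + j1
|N| = √(1² + 1²) ≈ 1.4142, ∠N ≈ 45.00°
|D| = √(4² + 1²) ≈ 4.1231, ∠D ≈ 14.04°
|H| = 1.4142 / 4.1231 ≈ 0.34299
Gain = 20 log₁₀(0.34299) ≈ -9.29 dB
∠H = 45.00° − 14.04° = 30.96°

Substitute s = j17:
Numerator: (j17) + 1 = 1 + j17
Denominator: (j17) + 4 = 4 + j17
|N| = √(1² + 17²) ≈ 17.029, ∠N ≈ 86.63°
|D| = √(4² + 17²) ≈ 17.464, ∠D ≈ 76.76°
|H| = 17.029 / 17.464 ≈ 0.97509
Gain = 20 log₁₀(0.97509) ≈ -0.22 dB
∠H = 86.63° − 76.76° = 9.87°

ω = 1: -9.3 dB, 31.0°; ω = 17: -0.2 dB, 9.9°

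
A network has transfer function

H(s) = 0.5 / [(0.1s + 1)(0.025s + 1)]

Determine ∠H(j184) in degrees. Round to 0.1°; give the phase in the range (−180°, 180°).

At ω = 184 rad/s:
pole (1 + j184·0.1) = 1 + j18.4 → |·| ≈ 18.427, ∠ ≈ 86.89°
pole (1 + j184·0.025) = 1 + j4.6 → |·| ≈ 4.7074, ∠ ≈ 77.74°
∠H = (0°) − (86.89° + 77.74°) = -164.63°

-164.6°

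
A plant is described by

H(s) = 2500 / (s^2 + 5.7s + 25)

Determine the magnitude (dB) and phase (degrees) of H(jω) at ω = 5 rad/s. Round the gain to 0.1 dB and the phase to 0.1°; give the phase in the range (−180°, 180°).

38.9 dB, -90.0°

At s = jω = j5:
quadratic: (j5)² + 5.7·j5 + 25 = 0 + j28.5 → |·| ≈ 28.5, ∠ ≈ 90.00°
|H| = 2500 / 28.5 ≈ 87.719
Gain = 20 log₁₀(87.719) ≈ 38.86 dB
∠H = 0.00° − 90.00° = -90.00°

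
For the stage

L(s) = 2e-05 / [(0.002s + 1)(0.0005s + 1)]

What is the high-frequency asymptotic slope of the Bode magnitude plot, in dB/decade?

Each pole contributes −20 dB/decade at high frequency; each zero contributes +20 dB/decade.
Net: 0 zero(s) − 2 pole(s) → -40 dB/decade.

-40 dB/decade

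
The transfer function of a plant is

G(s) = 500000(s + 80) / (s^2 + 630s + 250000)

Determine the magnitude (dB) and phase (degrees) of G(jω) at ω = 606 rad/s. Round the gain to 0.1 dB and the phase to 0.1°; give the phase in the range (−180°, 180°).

At s = jω = j606:
zero (s+80): 80 + j606 → |·| = √(80²+606²) = √373636 ≈ 611.26, ∠ = arctan(606/80) ≈ 82.48°
quadratic: (j606)² + 630·j606 + 250000 = -117236 + j381780 → |·| ≈ 3.9937e+05, ∠ ≈ 107.07°
|G| = 500000 · 611.26 / 3.9937e+05 ≈ 765.28
Gain = 20 log₁₀(765.28) ≈ 57.68 dB
∠G = 82.48° − 107.07° = -24.59°

57.7 dB, -24.6°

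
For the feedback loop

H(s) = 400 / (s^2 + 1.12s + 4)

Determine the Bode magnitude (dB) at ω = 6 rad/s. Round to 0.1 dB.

21.8 dB

At s = jω = j6:
quadratic: (j6)² + 1.12·j6 + 4 = -32 + j6.72 → |·| ≈ 32.698, ∠ ≈ 168.14°
|H| = 400 / 32.698 ≈ 12.233
Gain = 20 log₁₀(12.233) ≈ 21.75 dB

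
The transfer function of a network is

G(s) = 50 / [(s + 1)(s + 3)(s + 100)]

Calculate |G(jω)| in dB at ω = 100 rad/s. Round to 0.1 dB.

At s = jω = j100:
pole (s+1): 1 + j100 → |·| = √(1²+100²) = √10001 ≈ 100, ∠ = arctan(100/1) ≈ 89.43°
pole (s+3): 3 + j100 → |·| = √(3²+100²) = √10009 ≈ 100.04, ∠ = arctan(100/3) ≈ 88.28°
pole (s+100): 100 + j100 → |·| = √(100²+100²) = √20000 ≈ 141.42, ∠ = arctan(100/100) ≈ 45.00°
|G| = 50 / 1.4148e+06 ≈ 3.5341e-05
Gain = 20 log₁₀(3.5341e-05) ≈ -89.03 dB

-89.0 dB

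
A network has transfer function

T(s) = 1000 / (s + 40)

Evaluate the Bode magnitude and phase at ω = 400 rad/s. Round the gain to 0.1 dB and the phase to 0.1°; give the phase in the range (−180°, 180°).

7.9 dB, -84.3°

At s = jω = j400:
pole (s+40): 40 + j400 → |·| = √(40²+400²) = √161600 ≈ 402, ∠ = arctan(400/40) ≈ 84.29°
|T| = 1000 / 402 ≈ 2.4876
Gain = 20 log₁₀(2.4876) ≈ 7.92 dB
∠T = 0.00° − 84.29° = -84.29°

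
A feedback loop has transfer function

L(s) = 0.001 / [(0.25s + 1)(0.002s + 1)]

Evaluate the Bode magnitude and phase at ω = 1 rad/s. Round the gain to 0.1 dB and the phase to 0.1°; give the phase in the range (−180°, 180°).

At ω = 1 rad/s:
pole (1 + j1·0.25) = 1 + j0.25 → |·| ≈ 1.0308, ∠ ≈ 14.04°
pole (1 + j1·0.002) = 1 + j0.002 → |·| ≈ 1, ∠ ≈ 0.11°
|L| = 0.001 · 1 / (1.0308 · 1) ≈ 0.00097012
Gain = 20 log₁₀(0.00097012) ≈ -60.26 dB
∠L = (0°) − (14.04° + 0.11°) = -14.15°

-60.3 dB, -14.2°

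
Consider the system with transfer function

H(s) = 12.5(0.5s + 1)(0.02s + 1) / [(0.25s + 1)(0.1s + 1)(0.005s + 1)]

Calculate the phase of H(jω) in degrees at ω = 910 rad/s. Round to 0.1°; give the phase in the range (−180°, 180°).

At ω = 910 rad/s:
zero (1 + j910·0.5) = 1 + j455 → |·| ≈ 455, ∠ ≈ 89.87°
zero (1 + j910·0.02) = 1 + j18.2 → |·| ≈ 18.227, ∠ ≈ 86.86°
pole (1 + j910·0.25) = 1 + j227.5 → |·| ≈ 227.5, ∠ ≈ 89.75°
pole (1 + j910·0.1) = 1 + j91 → |·| ≈ 91.005, ∠ ≈ 89.37°
pole (1 + j910·0.005) = 1 + j4.55 → |·| ≈ 4.6586, ∠ ≈ 77.60°
∠H = (89.87° + 86.86°) − (89.75° + 89.37° + 77.60°) = -79.99°

-80.0°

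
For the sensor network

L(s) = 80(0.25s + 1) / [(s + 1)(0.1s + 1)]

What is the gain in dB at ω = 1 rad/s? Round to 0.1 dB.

At ω = 1 rad/s:
zero (1 + j1·0.25) = 1 + j0.25 → |·| ≈ 1.0308, ∠ ≈ 14.04°
pole (1 + j1·1) = 1 + j1 → |·| ≈ 1.4142, ∠ ≈ 45.00°
pole (1 + j1·0.1) = 1 + j0.1 → |·| ≈ 1.005, ∠ ≈ 5.71°
|L| = 80 · 1.0308 / (1.4142 · 1.005) ≈ 58.021
Gain = 20 log₁₀(58.021) ≈ 35.27 dB

35.3 dB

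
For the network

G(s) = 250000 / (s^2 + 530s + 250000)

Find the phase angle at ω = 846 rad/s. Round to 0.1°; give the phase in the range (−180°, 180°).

-136.1°

At s = jω = j846:
quadratic: (j846)² + 530·j846 + 250000 = -465716 + j448380 → |·| ≈ 6.4648e+05, ∠ ≈ 136.09°
∠G = 0.00° − 136.09° = -136.09°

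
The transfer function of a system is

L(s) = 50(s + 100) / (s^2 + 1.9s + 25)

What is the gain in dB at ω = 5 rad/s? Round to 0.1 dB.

54.4 dB

At s = jω = j5:
zero (s+100): 100 + j5 → |·| = √(100²+5²) = √10025 ≈ 100.12, ∠ = arctan(5/100) ≈ 2.86°
quadratic: (j5)² + 1.9·j5 + 25 = 0 + j9.5 → |·| ≈ 9.5, ∠ ≈ 90.00°
|L| = 50 · 100.12 / 9.5 ≈ 526.95
Gain = 20 log₁₀(526.95) ≈ 54.44 dB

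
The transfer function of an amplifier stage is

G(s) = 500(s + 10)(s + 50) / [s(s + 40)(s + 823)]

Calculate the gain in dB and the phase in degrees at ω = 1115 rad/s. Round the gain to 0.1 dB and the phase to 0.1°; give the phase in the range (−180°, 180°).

-8.9 dB, -54.6°

At s = jω = j1115:
zero (s+10): 10 + j1115 → |·| = √(10²+1115²) = √1243325 ≈ 1115, ∠ = arctan(1115/10) ≈ 89.49°
zero (s+50): 50 + j1115 → |·| = √(50²+1115²) = √1245725 ≈ 1116.1, ∠ = arctan(1115/50) ≈ 87.43°
pole (s+40): 40 + j1115 → |·| = √(40²+1115²) = √1244825 ≈ 1115.7, ∠ = arctan(1115/40) ≈ 87.95°
pole (s+823): 823 + j1115 → |·| = √(823²+1115²) = √1920554 ≈ 1385.8, ∠ = arctan(1115/823) ≈ 53.57°
pole at origin: |s| = 1115, ∠ = 90.00° (in denominator)
|G| = 500 · 1.2445e+06 / 1.7239e+09 ≈ 0.36095
Gain = 20 log₁₀(0.36095) ≈ -8.85 dB
∠G = 176.92° − 231.52° = -54.60°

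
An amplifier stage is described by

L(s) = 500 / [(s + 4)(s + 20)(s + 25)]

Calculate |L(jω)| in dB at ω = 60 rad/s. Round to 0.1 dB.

At s = jω = j60:
pole (s+4): 4 + j60 → |·| = √(4²+60²) = √3616 ≈ 60.133, ∠ = arctan(60/4) ≈ 86.19°
pole (s+20): 20 + j60 → |·| = √(20²+60²) = √4000 ≈ 63.246, ∠ = arctan(60/20) ≈ 71.57°
pole (s+25): 25 + j60 → |·| = √(25²+60²) = √4225 ≈ 65, ∠ = arctan(60/25) ≈ 67.38°
|L| = 500 / 2.4721e+05 ≈ 0.0020226
Gain = 20 log₁₀(0.0020226) ≈ -53.88 dB

-53.9 dB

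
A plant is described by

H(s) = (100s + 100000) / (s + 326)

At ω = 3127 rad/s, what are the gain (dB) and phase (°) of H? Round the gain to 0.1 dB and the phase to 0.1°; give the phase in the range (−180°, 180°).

Substitute s = j3127:
Numerator: 100(j3127) + 100000 = 100000 + j312700
Denominator: (j3127) + 326 = 326 + j3127
|N| = √(100000² + 312700²) ≈ 3.283e+05, ∠N ≈ 72.27°
|D| = √(326² + 3127²) ≈ 3143.9, ∠D ≈ 84.05°
|H| = 3.283e+05 / 3143.9 ≈ 104.42
Gain = 20 log₁₀(104.42) ≈ 40.38 dB
∠H = 72.27° − 84.05° = -11.78°

40.4 dB, -11.8°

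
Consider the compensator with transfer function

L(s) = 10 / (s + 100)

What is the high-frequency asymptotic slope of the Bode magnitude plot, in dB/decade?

-20 dB/decade

Each pole contributes −20 dB/decade at high frequency; each zero contributes +20 dB/decade.
Net: 0 zero(s) − 1 pole(s) → -20 dB/decade.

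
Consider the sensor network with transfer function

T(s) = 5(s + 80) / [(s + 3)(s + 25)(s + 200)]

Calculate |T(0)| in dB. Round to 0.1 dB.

-31.5 dB

T(0) = 5·80 / (3·25·200) ≈ 0.026667
20 log₁₀(0.026667) ≈ -31.48 dB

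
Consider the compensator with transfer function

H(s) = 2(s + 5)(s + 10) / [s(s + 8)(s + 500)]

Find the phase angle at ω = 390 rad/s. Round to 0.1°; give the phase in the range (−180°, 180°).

At s = jω = j390:
zero (s+5): 5 + j390 → |·| = √(5²+390²) = √152125 ≈ 390.03, ∠ = arctan(390/5) ≈ 89.27°
zero (s+10): 10 + j390 → |·| = √(10²+390²) = √152200 ≈ 390.13, ∠ = arctan(390/10) ≈ 88.53°
pole (s+8): 8 + j390 → |·| = √(8²+390²) = √152164 ≈ 390.08, ∠ = arctan(390/8) ≈ 88.82°
pole (s+500): 500 + j390 → |·| = √(500²+390²) = √402100 ≈ 634.11, ∠ = arctan(390/500) ≈ 37.95°
pole at origin: |s| = 390, ∠ = 90.00° (in denominator)
∠H = 177.80° − 216.77° = -38.97°

-39.0°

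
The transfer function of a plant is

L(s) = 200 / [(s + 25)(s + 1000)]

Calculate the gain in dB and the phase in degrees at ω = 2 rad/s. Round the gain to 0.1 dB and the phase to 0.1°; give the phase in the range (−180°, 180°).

-42.0 dB, -4.7°

At s = jω = j2:
pole (s+25): 25 + j2 → |·| = √(25²+2²) = √629 ≈ 25.08, ∠ = arctan(2/25) ≈ 4.57°
pole (s+1000): 1000 + j2 → |·| = √(1000²+2²) = √1000004 ≈ 1000, ∠ = arctan(2/1000) ≈ 0.11°
|L| = 200 / 25080 ≈ 0.0079745
Gain = 20 log₁₀(0.0079745) ≈ -41.97 dB
∠L = 0.00° − 4.68° = -4.68°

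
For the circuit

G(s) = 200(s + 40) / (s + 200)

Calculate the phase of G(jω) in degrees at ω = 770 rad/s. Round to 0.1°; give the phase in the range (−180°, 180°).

11.6°

At s = jω = j770:
zero (s+40): 40 + j770 → |·| = √(40²+770²) = √594500 ≈ 771.04, ∠ = arctan(770/40) ≈ 87.03°
pole (s+200): 200 + j770 → |·| = √(200²+770²) = √632900 ≈ 795.55, ∠ = arctan(770/200) ≈ 75.44°
∠G = 87.03° − 75.44° = 11.59°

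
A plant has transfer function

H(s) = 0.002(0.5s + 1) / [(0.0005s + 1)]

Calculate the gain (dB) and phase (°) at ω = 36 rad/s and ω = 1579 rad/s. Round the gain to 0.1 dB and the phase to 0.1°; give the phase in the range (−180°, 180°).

ω = 36: -28.9 dB, 85.8°; ω = 1579: 1.9 dB, 51.6°

At ω = 36 rad/s:
zero (1 + j36·0.5) = 1 + j18 → |·| ≈ 18.028, ∠ ≈ 86.82°
pole (1 + j36·0.0005) = 1 + j0.018 → |·| ≈ 1.0002, ∠ ≈ 1.03°
|H| = 0.002 · 18.028 / (1.0002) ≈ 0.036049
Gain = 20 log₁₀(0.036049) ≈ -28.86 dB
∠H = (86.82°) − (1.03°) = 85.79°

At ω = 1579 rad/s:
zero (1 + j1579·0.5) = 1 + j789.5 → |·| ≈ 789.5, ∠ ≈ 89.93°
pole (1 + j1579·0.0005) = 1 + j0.7895 → |·| ≈ 1.2741, ∠ ≈ 38.29°
|H| = 0.002 · 789.5 / (1.2741) ≈ 1.2393
Gain = 20 log₁₀(1.2393) ≈ 1.86 dB
∠H = (89.93°) − (38.29°) = 51.64°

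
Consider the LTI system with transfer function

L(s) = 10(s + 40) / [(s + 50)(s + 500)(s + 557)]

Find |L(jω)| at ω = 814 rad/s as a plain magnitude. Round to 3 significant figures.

At s = jω = j814:
zero (s+40): 40 + j814 → |·| = √(40²+814²) = √664196 ≈ 814.98, ∠ = arctan(814/40) ≈ 87.19°
pole (s+50): 50 + j814 → |·| = √(50²+814²) = √665096 ≈ 815.53, ∠ = arctan(814/50) ≈ 86.49°
pole (s+500): 500 + j814 → |·| = √(500²+814²) = √912596 ≈ 955.3, ∠ = arctan(814/500) ≈ 58.44°
pole (s+557): 557 + j814 → |·| = √(557²+814²) = √972845 ≈ 986.33, ∠ = arctan(814/557) ≈ 55.62°
|L| = 10 · 814.98 / 7.6843e+08 ≈ 1.0606e-05

1.06e-05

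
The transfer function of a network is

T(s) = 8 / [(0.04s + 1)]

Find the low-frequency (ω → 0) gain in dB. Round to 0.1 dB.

T(0) = 8 · 1 / 1 = 8
20 log₁₀(8) ≈ 18.06 dB

18.1 dB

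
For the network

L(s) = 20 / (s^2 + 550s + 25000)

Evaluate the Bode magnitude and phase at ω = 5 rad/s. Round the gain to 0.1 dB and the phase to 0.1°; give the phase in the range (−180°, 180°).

Substitute s = j5:
Numerator: 20 = 20 + j0
Denominator: (j5)^2 + 550(j5) + 25000 = 24975 + j2750
|N| = √(20² + 0²) ≈ 20, ∠N ≈ 0.00°
|D| = √(24975² + 2750²) ≈ 25126, ∠D ≈ 6.28°
|L| = 20 / 25126 ≈ 0.00079599
Gain = 20 log₁₀(0.00079599) ≈ -61.98 dB
∠L = 0.00° − 6.28° = -6.28°

-62.0 dB, -6.3°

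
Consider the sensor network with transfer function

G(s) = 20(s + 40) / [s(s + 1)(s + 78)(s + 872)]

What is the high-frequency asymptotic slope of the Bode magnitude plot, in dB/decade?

Each pole contributes −20 dB/decade at high frequency; each zero contributes +20 dB/decade.
Net: 1 zero(s) − 4 pole(s) → -60 dB/decade.

-60 dB/decade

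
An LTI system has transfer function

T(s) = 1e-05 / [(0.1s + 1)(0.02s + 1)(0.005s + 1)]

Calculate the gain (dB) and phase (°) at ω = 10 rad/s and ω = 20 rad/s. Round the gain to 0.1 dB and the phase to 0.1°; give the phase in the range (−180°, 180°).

ω = 10: -103.2 dB, -59.2°; ω = 20: -107.7 dB, -90.9°

At ω = 10 rad/s:
pole (1 + j10·0.1) = 1 + j1 → |·| ≈ 1.4142, ∠ ≈ 45.00°
pole (1 + j10·0.02) = 1 + j0.2 → |·| ≈ 1.0198, ∠ ≈ 11.31°
pole (1 + j10·0.005) = 1 + j0.05 → |·| ≈ 1.0012, ∠ ≈ 2.86°
|T| = 1e-05 · 1 / (1.4142 · 1.0198 · 1.0012) ≈ 6.9255e-06
Gain = 20 log₁₀(6.9255e-06) ≈ -103.19 dB
∠T = (0°) − (45.00° + 11.31° + 2.86°) = -59.17°

At ω = 20 rad/s:
pole (1 + j20·0.1) = 1 + j2 → |·| ≈ 2.2361, ∠ ≈ 63.43°
pole (1 + j20·0.02) = 1 + j0.4 → |·| ≈ 1.077, ∠ ≈ 21.80°
pole (1 + j20·0.005) = 1 + j0.1 → |·| ≈ 1.005, ∠ ≈ 5.71°
|T| = 1e-05 · 1 / (2.2361 · 1.077 · 1.005) ≈ 4.1317e-06
Gain = 20 log₁₀(4.1317e-06) ≈ -107.68 dB
∠T = (0°) − (63.43° + 21.80° + 5.71°) = -90.94°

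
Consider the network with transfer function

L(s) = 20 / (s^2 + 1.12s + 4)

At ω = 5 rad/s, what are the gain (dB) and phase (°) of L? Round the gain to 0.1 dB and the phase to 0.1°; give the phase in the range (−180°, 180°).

At s = jω = j5:
quadratic: (j5)² + 1.12·j5 + 4 = -21 + j5.6 → |·| ≈ 21.734, ∠ ≈ 165.07°
|L| = 20 / 21.734 ≈ 0.92022
Gain = 20 log₁₀(0.92022) ≈ -0.72 dB
∠L = 0.00° − 165.07° = -165.07°

-0.7 dB, -165.1°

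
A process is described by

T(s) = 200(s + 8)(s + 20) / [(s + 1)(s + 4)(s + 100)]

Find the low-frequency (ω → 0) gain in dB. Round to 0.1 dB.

T(0) = 200·8·20 / (1·4·100) = 80
20 log₁₀(80) ≈ 38.06 dB

38.1 dB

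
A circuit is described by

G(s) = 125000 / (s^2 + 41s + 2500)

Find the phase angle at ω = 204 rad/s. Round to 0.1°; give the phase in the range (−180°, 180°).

At s = jω = j204:
quadratic: (j204)² + 41·j204 + 2500 = -39116 + j8364 → |·| ≈ 40000, ∠ ≈ 167.93°
∠G = 0.00° − 167.93° = -167.93°

-167.9°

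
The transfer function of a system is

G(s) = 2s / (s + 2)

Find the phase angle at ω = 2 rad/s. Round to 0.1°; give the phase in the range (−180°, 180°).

45.0°

At s = jω = j2:
zero at origin: s = j2 → |·| = 2, ∠ = 90.00°
pole (s+2): 2 + j2 → |·| = √(2²+2²) = √8 ≈ 2.8284, ∠ = arctan(2/2) ≈ 45.00°
∠G = 90.00° − 45.00° = 45.00°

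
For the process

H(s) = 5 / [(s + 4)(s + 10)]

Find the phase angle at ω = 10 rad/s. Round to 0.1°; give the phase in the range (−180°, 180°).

-113.2°

At s = jω = j10:
pole (s+4): 4 + j10 → |·| = √(4²+10²) = √116 ≈ 10.77, ∠ = arctan(10/4) ≈ 68.20°
pole (s+10): 10 + j10 → |·| = √(10²+10²) = √200 ≈ 14.142, ∠ = arctan(10/10) ≈ 45.00°
∠H = 0.00° − 113.20° = -113.20°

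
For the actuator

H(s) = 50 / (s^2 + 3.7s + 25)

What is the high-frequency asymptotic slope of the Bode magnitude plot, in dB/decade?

-40 dB/decade

Each pole contributes −20 dB/decade at high frequency; each zero contributes +20 dB/decade.
Net: 0 zero(s) − 2 pole(s) → -40 dB/decade.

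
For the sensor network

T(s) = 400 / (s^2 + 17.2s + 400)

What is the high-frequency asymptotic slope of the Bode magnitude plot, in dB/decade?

-40 dB/decade

Each pole contributes −20 dB/decade at high frequency; each zero contributes +20 dB/decade.
Net: 0 zero(s) − 2 pole(s) → -40 dB/decade.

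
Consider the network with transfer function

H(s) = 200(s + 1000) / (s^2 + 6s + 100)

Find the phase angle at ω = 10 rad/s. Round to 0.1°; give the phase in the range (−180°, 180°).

-89.4°

At s = jω = j10:
zero (s+1000): 1000 + j10 → |·| = √(1000²+10²) = √1000100 ≈ 1000, ∠ = arctan(10/1000) ≈ 0.57°
quadratic: (j10)² + 6·j10 + 100 = 0 + j60 → |·| ≈ 60, ∠ ≈ 90.00°
∠H = 0.57° − 90.00° = -89.43°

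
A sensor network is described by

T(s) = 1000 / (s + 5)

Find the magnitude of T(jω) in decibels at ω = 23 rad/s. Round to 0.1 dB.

At s = jω = j23:
pole (s+5): 5 + j23 → |·| = √(5²+23²) = √554 ≈ 23.537, ∠ = arctan(23/5) ≈ 77.74°
|T| = 1000 / 23.537 ≈ 42.486
Gain = 20 log₁₀(42.486) ≈ 32.56 dB

32.6 dB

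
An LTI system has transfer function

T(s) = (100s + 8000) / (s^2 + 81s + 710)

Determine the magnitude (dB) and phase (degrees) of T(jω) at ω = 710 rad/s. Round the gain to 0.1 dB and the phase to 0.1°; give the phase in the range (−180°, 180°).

Substitute s = j710:
Numerator: 100(j710) + 8000 = 8000 + j71000
Denominator: (j710)^2 + 81(j710) + 710 = -503390 + j57510
|N| = √(8000² + 71000²) ≈ 71449, ∠N ≈ 83.57°
|D| = √(503390² + 57510²) ≈ 5.0666e+05, ∠D ≈ 173.48°
|T| = 71449 / 5.0666e+05 ≈ 0.14102
Gain = 20 log₁₀(0.14102) ≈ -17.01 dB
∠T = 83.57° − 173.48° = -89.91°

-17.0 dB, -89.9°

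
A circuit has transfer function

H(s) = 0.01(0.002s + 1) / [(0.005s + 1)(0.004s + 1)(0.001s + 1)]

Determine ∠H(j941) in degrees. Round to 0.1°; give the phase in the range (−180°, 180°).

-134.4°

At ω = 941 rad/s:
zero (1 + j941·0.002) = 1 + j1.882 → |·| ≈ 2.1312, ∠ ≈ 62.02°
pole (1 + j941·0.005) = 1 + j4.705 → |·| ≈ 4.8101, ∠ ≈ 78.00°
pole (1 + j941·0.004) = 1 + j3.764 → |·| ≈ 3.8946, ∠ ≈ 75.12°
pole (1 + j941·0.001) = 1 + j0.941 → |·| ≈ 1.3731, ∠ ≈ 43.26°
∠H = (62.02°) − (78.00° + 75.12° + 43.26°) = -134.36°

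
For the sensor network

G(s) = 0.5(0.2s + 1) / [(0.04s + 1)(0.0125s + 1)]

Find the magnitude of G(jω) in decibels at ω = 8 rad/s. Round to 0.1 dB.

At ω = 8 rad/s:
zero (1 + j8·0.2) = 1 + j1.6 → |·| ≈ 1.8868, ∠ ≈ 57.99°
pole (1 + j8·0.04) = 1 + j0.32 → |·| ≈ 1.05, ∠ ≈ 17.74°
pole (1 + j8·0.0125) = 1 + j0.1 → |·| ≈ 1.005, ∠ ≈ 5.71°
|G| = 0.5 · 1.8868 / (1.05 · 1.005) ≈ 0.89401
Gain = 20 log₁₀(0.89401) ≈ -0.97 dB

-1.0 dB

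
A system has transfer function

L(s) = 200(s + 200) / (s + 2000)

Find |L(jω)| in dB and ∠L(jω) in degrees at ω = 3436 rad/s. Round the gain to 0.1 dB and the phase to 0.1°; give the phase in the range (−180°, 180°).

44.8 dB, 26.9°

At s = jω = j3436:
zero (s+200): 200 + j3436 → |·| = √(200²+3436²) = √11846096 ≈ 3441.8, ∠ = arctan(3436/200) ≈ 86.67°
pole (s+2000): 2000 + j3436 → |·| = √(2000²+3436²) = √15806096 ≈ 3975.7, ∠ = arctan(3436/2000) ≈ 59.80°
|L| = 200 · 3441.8 / 3975.7 ≈ 173.14
Gain = 20 log₁₀(173.14) ≈ 44.77 dB
∠L = 86.67° − 59.80° = 26.87°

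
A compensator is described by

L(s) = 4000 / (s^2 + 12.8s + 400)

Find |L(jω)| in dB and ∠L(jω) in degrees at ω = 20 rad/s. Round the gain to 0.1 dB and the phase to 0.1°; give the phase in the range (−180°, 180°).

23.9 dB, -90.0°

At s = jω = j20:
quadratic: (j20)² + 12.8·j20 + 400 = 0 + j256 → |·| ≈ 256, ∠ ≈ 90.00°
|L| = 4000 / 256 ≈ 15.625
Gain = 20 log₁₀(15.625) ≈ 23.88 dB
∠L = 0.00° − 90.00° = -90.00°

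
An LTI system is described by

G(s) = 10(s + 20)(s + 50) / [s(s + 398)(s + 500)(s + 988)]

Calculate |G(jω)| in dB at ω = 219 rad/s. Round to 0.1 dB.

At s = jω = j219:
zero (s+20): 20 + j219 → |·| = √(20²+219²) = √48361 ≈ 219.91, ∠ = arctan(219/20) ≈ 84.78°
zero (s+50): 50 + j219 → |·| = √(50²+219²) = √50461 ≈ 224.64, ∠ = arctan(219/50) ≈ 77.14°
pole (s+398): 398 + j219 → |·| = √(398²+219²) = √206365 ≈ 454.27, ∠ = arctan(219/398) ≈ 28.82°
pole (s+500): 500 + j219 → |·| = √(500²+219²) = √297961 ≈ 545.86, ∠ = arctan(219/500) ≈ 23.65°
pole (s+988): 988 + j219 → |·| = √(988²+219²) = √1024105 ≈ 1012, ∠ = arctan(219/988) ≈ 12.50°
pole at origin: |s| = 219, ∠ = 90.00° (in denominator)
|G| = 10 · 49401 / 5.4957e+10 ≈ 8.989e-06
Gain = 20 log₁₀(8.989e-06) ≈ -100.93 dB

-100.9 dB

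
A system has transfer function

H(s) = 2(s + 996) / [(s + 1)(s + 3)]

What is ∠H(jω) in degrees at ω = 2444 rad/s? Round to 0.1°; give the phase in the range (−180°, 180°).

-112.1°

At s = jω = j2444:
zero (s+996): 996 + j2444 → |·| = √(996²+2444²) = √6965152 ≈ 2639.2, ∠ = arctan(2444/996) ≈ 67.83°
pole (s+1): 1 + j2444 → |·| = √(1²+2444²) = √5973137 ≈ 2444, ∠ = arctan(2444/1) ≈ 89.98°
pole (s+3): 3 + j2444 → |·| = √(3²+2444²) = √5973145 ≈ 2444, ∠ = arctan(2444/3) ≈ 89.93°
∠H = 67.83° − 179.91° = -112.08°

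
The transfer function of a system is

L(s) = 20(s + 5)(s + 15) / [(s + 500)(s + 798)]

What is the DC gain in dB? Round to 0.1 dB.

L(0) = 20·5·15 / (500·798) ≈ 0.0037594
20 log₁₀(0.0037594) ≈ -48.50 dB

-48.5 dB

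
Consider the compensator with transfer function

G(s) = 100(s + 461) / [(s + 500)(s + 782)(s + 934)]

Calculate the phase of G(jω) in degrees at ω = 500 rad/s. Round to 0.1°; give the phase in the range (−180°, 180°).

At s = jω = j500:
zero (s+461): 461 + j500 → |·| = √(461²+500²) = √462521 ≈ 680.09, ∠ = arctan(500/461) ≈ 47.32°
pole (s+500): 500 + j500 → |·| = √(500²+500²) = √500000 ≈ 707.11, ∠ = arctan(500/500) ≈ 45.00°
pole (s+782): 782 + j500 → |·| = √(782²+500²) = √861524 ≈ 928.18, ∠ = arctan(500/782) ≈ 32.59°
pole (s+934): 934 + j500 → |·| = √(934²+500²) = √1122356 ≈ 1059.4, ∠ = arctan(500/934) ≈ 28.16°
∠G = 47.32° − 105.75° = -58.43°

-58.4°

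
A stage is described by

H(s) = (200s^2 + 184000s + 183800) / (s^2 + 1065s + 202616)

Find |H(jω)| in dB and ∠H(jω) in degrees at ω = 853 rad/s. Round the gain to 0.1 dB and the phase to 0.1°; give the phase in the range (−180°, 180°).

46.2 dB, 12.8°

Substitute s = j853:
Numerator: 200(j853)^2 + 184000(j853) + 183800 = -145338000 + j156952000
Denominator: (j853)^2 + 1065(j853) + 202616 = -524993 + j908445
|N| = √(145338000² + 156952000²) ≈ 2.1391e+08, ∠N ≈ 132.80°
|D| = √(524993² + 908445²) ≈ 1.0492e+06, ∠D ≈ 120.02°
|H| = 2.1391e+08 / 1.0492e+06 ≈ 203.88
Gain = 20 log₁₀(203.88) ≈ 46.19 dB
∠H = 132.80° − 120.02° = 12.78°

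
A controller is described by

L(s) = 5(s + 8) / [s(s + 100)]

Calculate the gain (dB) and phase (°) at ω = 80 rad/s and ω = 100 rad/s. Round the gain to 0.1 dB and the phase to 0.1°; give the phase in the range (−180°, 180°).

ω = 80: -28.1 dB, -44.4°; ω = 100: -29.0 dB, -49.6°

At s = jω = j80:
zero (s+8): 8 + j80 → |·| = √(8²+80²) = √6464 ≈ 80.399, ∠ = arctan(80/8) ≈ 84.29°
pole (s+100): 100 + j80 → |·| = √(100²+80²) = √16400 ≈ 128.06, ∠ = arctan(80/100) ≈ 38.66°
pole at origin: |s| = 80, ∠ = 90.00° (in denominator)
|L| = 5 · 80.399 / 10245 ≈ 0.039238
Gain = 20 log₁₀(0.039238) ≈ -28.13 dB
∠L = 84.29° − 128.66° = -44.37°

At s = jω = j100:
zero (s+8): 8 + j100 → |·| = √(8²+100²) = √10064 ≈ 100.32, ∠ = arctan(100/8) ≈ 85.43°
pole (s+100): 100 + j100 → |·| = √(100²+100²) = √20000 ≈ 141.42, ∠ = arctan(100/100) ≈ 45.00°
pole at origin: |s| = 100, ∠ = 90.00° (in denominator)
|L| = 5 · 100.32 / 14142 ≈ 0.035469
Gain = 20 log₁₀(0.035469) ≈ -29.00 dB
∠L = 85.43° − 135.00° = -49.57°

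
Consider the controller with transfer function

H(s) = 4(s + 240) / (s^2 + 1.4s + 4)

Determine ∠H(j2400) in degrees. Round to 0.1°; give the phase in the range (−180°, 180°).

At s = jω = j2400:
zero (s+240): 240 + j2400 → |·| = √(240²+2400²) = √5817600 ≈ 2412, ∠ = arctan(2400/240) ≈ 84.29°
quadratic: (j2400)² + 1.4·j2400 + 4 = -5759996 + j3360 → |·| ≈ 5.76e+06, ∠ ≈ 179.97°
∠H = 84.29° − 179.97° = -95.68°

-95.7°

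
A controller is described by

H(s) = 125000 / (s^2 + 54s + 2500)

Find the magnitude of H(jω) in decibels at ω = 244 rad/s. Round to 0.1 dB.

6.6 dB

At s = jω = j244:
quadratic: (j244)² + 54·j244 + 2500 = -57036 + j13176 → |·| ≈ 58538, ∠ ≈ 166.99°
|H| = 125000 / 58538 ≈ 2.1354
Gain = 20 log₁₀(2.1354) ≈ 6.59 dB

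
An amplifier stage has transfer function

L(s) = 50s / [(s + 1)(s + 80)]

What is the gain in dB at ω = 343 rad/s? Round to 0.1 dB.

-17.0 dB

At s = jω = j343:
zero at origin: s = j343 → |·| = 343, ∠ = 90.00°
pole (s+1): 1 + j343 → |·| = √(1²+343²) = √117650 ≈ 343, ∠ = arctan(343/1) ≈ 89.83°
pole (s+80): 80 + j343 → |·| = √(80²+343²) = √124049 ≈ 352.21, ∠ = arctan(343/80) ≈ 76.87°
|L| = 50 · 343 / 1.2081e+05 ≈ 0.14196
Gain = 20 log₁₀(0.14196) ≈ -16.96 dB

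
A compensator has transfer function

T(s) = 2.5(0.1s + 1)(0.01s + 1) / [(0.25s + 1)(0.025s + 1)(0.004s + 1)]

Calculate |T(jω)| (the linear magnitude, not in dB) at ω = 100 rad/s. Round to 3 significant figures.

0.490

At ω = 100 rad/s:
zero (1 + j100·0.1) = 1 + j10 → |·| ≈ 10.05, ∠ ≈ 84.29°
zero (1 + j100·0.01) = 1 + j1 → |·| ≈ 1.4142, ∠ ≈ 45.00°
pole (1 + j100·0.25) = 1 + j25 → |·| ≈ 25.02, ∠ ≈ 87.71°
pole (1 + j100·0.025) = 1 + j2.5 → |·| ≈ 2.6926, ∠ ≈ 68.20°
pole (1 + j100·0.004) = 1 + j0.4 → |·| ≈ 1.077, ∠ ≈ 21.80°
|T| = 2.5 · 10.05 · 1.4142 / (25.02 · 2.6926 · 1.077) ≈ 0.48971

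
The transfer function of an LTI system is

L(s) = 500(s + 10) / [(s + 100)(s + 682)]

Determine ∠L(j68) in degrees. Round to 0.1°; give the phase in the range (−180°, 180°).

41.7°

At s = jω = j68:
zero (s+10): 10 + j68 → |·| = √(10²+68²) = √4724 ≈ 68.731, ∠ = arctan(68/10) ≈ 81.63°
pole (s+100): 100 + j68 → |·| = √(100²+68²) = √14624 ≈ 120.93, ∠ = arctan(68/100) ≈ 34.22°
pole (s+682): 682 + j68 → |·| = √(682²+68²) = √469748 ≈ 685.38, ∠ = arctan(68/682) ≈ 5.69°
∠L = 81.63° − 39.91° = 41.72°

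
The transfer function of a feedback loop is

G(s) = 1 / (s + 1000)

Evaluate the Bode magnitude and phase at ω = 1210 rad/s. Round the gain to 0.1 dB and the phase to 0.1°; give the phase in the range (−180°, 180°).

Substitute s = j1210:
Numerator: 1 = 1 + j0
Denominator: (j1210) + 1000 = 1000 + j1210
|N| = √(1² + 0²) ≈ 1, ∠N ≈ 0.00°
|D| = √(1000² + 1210²) ≈ 1569.7, ∠D ≈ 50.43°
|G| = 1 / 1569.7 ≈ 0.00063706
Gain = 20 log₁₀(0.00063706) ≈ -63.92 dB
∠G = 0.00° − 50.43° = -50.43°

-63.9 dB, -50.4°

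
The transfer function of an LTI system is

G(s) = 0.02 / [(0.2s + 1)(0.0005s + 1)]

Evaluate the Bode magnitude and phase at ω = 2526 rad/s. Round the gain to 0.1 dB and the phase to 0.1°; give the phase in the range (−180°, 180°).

At ω = 2526 rad/s:
pole (1 + j2526·0.2) = 1 + j505.2 → |·| ≈ 505.2, ∠ ≈ 89.89°
pole (1 + j2526·0.0005) = 1 + j1.263 → |·| ≈ 1.611, ∠ ≈ 51.63°
|G| = 0.02 · 1 / (505.2 · 1.611) ≈ 2.4574e-05
Gain = 20 log₁₀(2.4574e-05) ≈ -92.19 dB
∠G = (0°) − (89.89° + 51.63°) = -141.52°

-92.2 dB, -141.5°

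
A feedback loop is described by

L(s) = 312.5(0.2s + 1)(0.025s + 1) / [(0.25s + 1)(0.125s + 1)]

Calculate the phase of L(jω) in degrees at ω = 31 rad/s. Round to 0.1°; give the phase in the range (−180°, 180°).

-39.6°

At ω = 31 rad/s:
zero (1 + j31·0.2) = 1 + j6.2 → |·| ≈ 6.2801, ∠ ≈ 80.84°
zero (1 + j31·0.025) = 1 + j0.775 → |·| ≈ 1.2652, ∠ ≈ 37.78°
pole (1 + j31·0.25) = 1 + j7.75 → |·| ≈ 7.8142, ∠ ≈ 82.65°
pole (1 + j31·0.125) = 1 + j3.875 → |·| ≈ 4.002, ∠ ≈ 75.53°
∠L = (80.84° + 37.78°) − (82.65° + 75.53°) = -39.56°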